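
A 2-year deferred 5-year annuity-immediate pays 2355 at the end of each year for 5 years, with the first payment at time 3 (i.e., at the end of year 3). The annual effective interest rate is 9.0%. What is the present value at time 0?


PV at time 2 of the 5-year annuity-immediate:
a_n = 2355 * (1-(1+0.09)^(-5))/0.09 = 9160.1287
Discount back 2 years to time 0:
PV = 9160.1287 * (1+0.09)^(-2)
= 9160.1287 * 0.84168
= 7709.8971


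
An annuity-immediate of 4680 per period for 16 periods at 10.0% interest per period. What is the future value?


FV = PMT * ((1+i)^n - 1) / i
= 4680 * ((1.1)^16 - 1) / 0.1
= 4680 * (4.594973 - 1) / 0.1
= 168244.7358


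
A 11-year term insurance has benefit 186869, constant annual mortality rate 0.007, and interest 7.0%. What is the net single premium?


NSP = benefit * sum_{k=0}^{n-1} k_p_x * q * v^(k+1)
With constant q=0.007, v=0.934579
Sum = 0.05093
NSP = 186869 * 0.05093
= 9517.3314


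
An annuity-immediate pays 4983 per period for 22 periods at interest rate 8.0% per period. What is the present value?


PV = PMT * (1 - (1+i)^(-n)) / i
= 4983 * (1 - (1+0.08)^(-22)) / 0.08
= 4983 * (1 - 0.183941) / 0.08
= 4983 * 10.200744
= 50830.3057


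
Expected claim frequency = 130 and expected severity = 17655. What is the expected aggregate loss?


E[S] = E[N] * E[X]
= 130 * 17655
= 2.2952e+06


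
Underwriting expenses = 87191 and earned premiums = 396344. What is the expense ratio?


Expense ratio = expenses / premiums
= 87191 / 396344
= 0.22


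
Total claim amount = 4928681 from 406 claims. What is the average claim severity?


severity = total / number
= 4928681 / 406
= 12139.6084


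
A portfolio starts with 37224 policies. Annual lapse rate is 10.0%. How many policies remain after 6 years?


remaining = initial * (1 - lapse)^years
= 37224 * (1 - 0.1)^6
= 37224 * 0.531441
= 19782.3598


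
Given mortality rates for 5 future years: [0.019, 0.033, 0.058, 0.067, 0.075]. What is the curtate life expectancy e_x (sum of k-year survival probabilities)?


e_x = sum_{k=1}^{n} k_p_x
k_p_x values:
  1_p_x = 0.981
  2_p_x = 0.948627
  3_p_x = 0.893607
  4_p_x = 0.833735
  5_p_x = 0.771205
e_x = 4.4282


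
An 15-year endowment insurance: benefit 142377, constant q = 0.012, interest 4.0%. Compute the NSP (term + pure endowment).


Term component = 17634.2272
Pure endowment = 15_p_x * v^15 * benefit = 0.834361 * 0.555265 * 142377 = 65962.0155
NSP = 83596.2427


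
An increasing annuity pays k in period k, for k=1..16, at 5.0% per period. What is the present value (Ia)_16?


(Ia)_n = sum_{k=1}^{n} k * v^k, v = 1/(1+i)
v = 0.952381
Sum computed term by term:
(Ia)_16 = 80.9975


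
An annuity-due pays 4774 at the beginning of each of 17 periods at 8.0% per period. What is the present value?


PV_due = PMT * (1-(1+i)^(-n))/i * (1+i)
PV_immediate = 43546.7003
PV_due = 43546.7003 * 1.08
= 47030.4363


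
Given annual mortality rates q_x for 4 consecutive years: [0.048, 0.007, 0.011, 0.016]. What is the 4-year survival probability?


p_k = 1 - q_k for each year
Survival = product of (1 - q_k)
= 0.952 * 0.993 * 0.989 * 0.984
= 0.92


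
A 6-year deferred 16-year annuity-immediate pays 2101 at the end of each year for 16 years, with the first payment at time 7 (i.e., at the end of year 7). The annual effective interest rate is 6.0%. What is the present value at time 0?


PV at time 6 of the 16-year annuity-immediate:
a_n = 2101 * (1-(1+0.06)^(-16))/0.06 = 21232.486
Discount back 6 years to time 0:
PV = 21232.486 * (1+0.06)^(-6)
= 21232.486 * 0.704961
= 14968.0648


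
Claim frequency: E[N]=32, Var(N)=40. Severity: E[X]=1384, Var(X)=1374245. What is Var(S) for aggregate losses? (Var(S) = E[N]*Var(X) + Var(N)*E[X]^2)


Var(S) = E[N]*Var(X) + Var(N)*E[X]^2
= 32*1374245 + 40*1384^2
= 43975840 + 76618240
= 1.2059e+08


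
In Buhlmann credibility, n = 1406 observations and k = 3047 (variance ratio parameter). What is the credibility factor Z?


Z = n / (n + k)
= 1406 / (1406 + 3047)
= 1406 / 4453
= 0.3157


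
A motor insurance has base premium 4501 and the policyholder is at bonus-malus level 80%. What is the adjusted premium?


adjusted = base * BM_level / 100
= 4501 * 80 / 100
= 4501 * 0.8
= 3600.8


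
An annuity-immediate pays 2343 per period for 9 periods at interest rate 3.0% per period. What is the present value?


PV = PMT * (1 - (1+i)^(-n)) / i
= 2343 * (1 - (1+0.03)^(-9)) / 0.03
= 2343 * (1 - 0.766417) / 0.03
= 2343 * 7.786109
= 18242.8532


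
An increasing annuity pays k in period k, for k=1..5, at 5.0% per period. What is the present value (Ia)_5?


(Ia)_n = sum_{k=1}^{n} k * v^k, v = 1/(1+i)
v = 0.952381
Sum computed term by term:
(Ia)_5 = 12.5664


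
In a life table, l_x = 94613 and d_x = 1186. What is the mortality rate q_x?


q_x = d_x / l_x
= 1186 / 94613
= 0.0125


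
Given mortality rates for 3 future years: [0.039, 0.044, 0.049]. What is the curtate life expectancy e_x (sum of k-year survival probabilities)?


e_x = sum_{k=1}^{n} k_p_x
k_p_x values:
  1_p_x = 0.961
  2_p_x = 0.918716
  3_p_x = 0.873699
e_x = 2.7534


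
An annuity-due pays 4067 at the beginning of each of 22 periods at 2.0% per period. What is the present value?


PV_due = PMT * (1-(1+i)^(-n))/i * (1+i)
PV_immediate = 71815.282
PV_due = 71815.282 * 1.02
= 73251.5877


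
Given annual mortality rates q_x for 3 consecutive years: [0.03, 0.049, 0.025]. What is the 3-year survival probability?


p_k = 1 - q_k for each year
Survival = product of (1 - q_k)
= 0.97 * 0.951 * 0.975
= 0.8994


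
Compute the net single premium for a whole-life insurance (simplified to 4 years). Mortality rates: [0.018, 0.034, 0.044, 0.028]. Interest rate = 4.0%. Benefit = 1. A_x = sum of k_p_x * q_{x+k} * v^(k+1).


v = 0.961538
Year 0: k_p_x=1.0, q=0.018, term=0.017308
Year 1: k_p_x=0.982, q=0.034, term=0.030869
Year 2: k_p_x=0.948612, q=0.044, term=0.037106
Year 3: k_p_x=0.906873, q=0.028, term=0.021706
A_x = 0.107


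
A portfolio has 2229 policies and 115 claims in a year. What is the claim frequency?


frequency = claims / policies
= 115 / 2229
= 0.0516


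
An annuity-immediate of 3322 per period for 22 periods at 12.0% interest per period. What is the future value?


FV = PMT * ((1+i)^n - 1) / i
= 3322 * ((1.12)^22 - 1) / 0.12
= 3322 * (12.10031 - 1) / 0.12
= 307293.5834


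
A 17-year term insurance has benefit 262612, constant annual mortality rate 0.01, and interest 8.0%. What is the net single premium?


NSP = benefit * sum_{k=0}^{n-1} k_p_x * q * v^(k+1)
With constant q=0.01, v=0.925926
Sum = 0.085798
NSP = 262612 * 0.085798
= 22531.486


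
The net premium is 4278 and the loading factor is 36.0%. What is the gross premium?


Gross = net * (1 + loading)
= 4278 * (1 + 0.36)
= 4278 * 1.36
= 5818.08


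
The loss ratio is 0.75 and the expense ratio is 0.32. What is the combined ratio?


Combined ratio = loss ratio + expense ratio
= 0.75 + 0.32
= 1.07


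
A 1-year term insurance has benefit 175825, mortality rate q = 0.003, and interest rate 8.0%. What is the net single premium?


NSP = benefit * q * v
v = 1/(1+i) = 0.925926
NSP = 175825 * 0.003 * 0.925926
= 488.4028


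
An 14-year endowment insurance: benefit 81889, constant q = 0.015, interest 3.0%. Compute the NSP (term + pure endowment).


Term component = 12691.7089
Pure endowment = 14_p_x * v^14 * benefit = 0.809296 * 0.661118 * 81889 = 43813.8734
NSP = 56505.5823


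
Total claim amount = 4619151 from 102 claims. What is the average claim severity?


severity = total / number
= 4619151 / 102
= 45285.7941


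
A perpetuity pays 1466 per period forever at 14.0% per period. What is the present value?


PV = PMT / i
= 1466 / 0.14
= 10471.4286


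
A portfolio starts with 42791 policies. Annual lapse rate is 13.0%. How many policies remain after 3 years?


remaining = initial * (1 - lapse)^years
= 42791 * (1 - 0.13)^3
= 42791 * 0.658503
= 28178.0019


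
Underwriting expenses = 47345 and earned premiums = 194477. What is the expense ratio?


Expense ratio = expenses / premiums
= 47345 / 194477
= 0.2434


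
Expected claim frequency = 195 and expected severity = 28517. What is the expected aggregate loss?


E[S] = E[N] * E[X]
= 195 * 28517
= 5.5608e+06


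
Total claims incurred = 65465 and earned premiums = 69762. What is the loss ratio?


Loss ratio = claims / premiums
= 65465 / 69762
= 0.9384


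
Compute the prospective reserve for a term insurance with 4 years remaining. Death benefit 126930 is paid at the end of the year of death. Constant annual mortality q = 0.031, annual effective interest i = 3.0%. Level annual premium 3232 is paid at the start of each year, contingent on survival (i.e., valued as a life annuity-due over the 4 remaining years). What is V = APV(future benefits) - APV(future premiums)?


v = 1/(1+i) = 0.970874
APV(future benefits) per unit = sum_{k=0}^{3} k_p_x * q * v^(k+1) = 0.11011
APV(future benefits) = 126930 * 0.11011 = 13976.2185
Life annuity-due factor ä_{x:4} = sum_{k=0}^{3} k_p_x * v^k = 3.658482
APV(future premiums) = 3232 * 3.658482 = 11824.2141
V = 13976.2185 - 11824.2141
= 2152.0044


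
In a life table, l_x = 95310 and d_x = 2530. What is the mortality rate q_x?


q_x = d_x / l_x
= 2530 / 95310
= 0.0265


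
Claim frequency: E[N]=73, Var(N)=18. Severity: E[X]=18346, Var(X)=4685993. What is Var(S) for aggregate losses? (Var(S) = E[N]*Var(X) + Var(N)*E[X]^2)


Var(S) = E[N]*Var(X) + Var(N)*E[X]^2
= 73*4685993 + 18*18346^2
= 342077489 + 6058362888
= 6.4004e+09


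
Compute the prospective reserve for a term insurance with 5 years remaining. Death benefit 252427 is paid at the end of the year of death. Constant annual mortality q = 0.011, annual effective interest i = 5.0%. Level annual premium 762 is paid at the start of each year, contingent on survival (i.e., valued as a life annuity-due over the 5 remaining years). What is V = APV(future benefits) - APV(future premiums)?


v = 1/(1+i) = 0.952381
APV(future benefits) per unit = sum_{k=0}^{4} k_p_x * q * v^(k+1) = 0.046638
APV(future benefits) = 252427 * 0.046638 = 11772.7436
Life annuity-due factor ä_{x:5} = sum_{k=0}^{4} k_p_x * v^k = 4.451829
APV(future premiums) = 762 * 4.451829 = 3392.2939
V = 11772.7436 - 3392.2939
= 8380.4498


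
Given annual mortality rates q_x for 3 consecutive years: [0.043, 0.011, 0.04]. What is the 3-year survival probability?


p_k = 1 - q_k for each year
Survival = product of (1 - q_k)
= 0.957 * 0.989 * 0.96
= 0.9086


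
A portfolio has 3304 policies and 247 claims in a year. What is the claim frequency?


frequency = claims / policies
= 247 / 3304
= 0.0748


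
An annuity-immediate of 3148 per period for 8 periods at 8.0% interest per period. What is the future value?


FV = PMT * ((1+i)^n - 1) / i
= 3148 * ((1.08)^8 - 1) / 0.08
= 3148 * (1.85093 - 1) / 0.08
= 33484.1038


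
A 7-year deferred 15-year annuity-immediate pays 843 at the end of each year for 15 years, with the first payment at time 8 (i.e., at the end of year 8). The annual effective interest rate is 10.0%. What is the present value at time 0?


PV at time 7 of the 15-year annuity-immediate:
a_n = 843 * (1-(1+0.1)^(-15))/0.1 = 6411.925
Discount back 7 years to time 0:
PV = 6411.925 * (1+0.1)^(-7)
= 6411.925 * 0.513158
= 3290.3314


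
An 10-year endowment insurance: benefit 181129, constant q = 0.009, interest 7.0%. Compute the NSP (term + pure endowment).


Term component = 11051.9342
Pure endowment = 10_p_x * v^10 * benefit = 0.913559 * 0.508349 * 181129 = 84117.5776
NSP = 95169.5118


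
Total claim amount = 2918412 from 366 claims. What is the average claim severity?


severity = total / number
= 2918412 / 366
= 7973.8033


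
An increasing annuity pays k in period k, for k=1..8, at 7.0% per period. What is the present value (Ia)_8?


(Ia)_n = sum_{k=1}^{n} k * v^k, v = 1/(1+i)
v = 0.934579
Sum computed term by term:
(Ia)_8 = 24.7602


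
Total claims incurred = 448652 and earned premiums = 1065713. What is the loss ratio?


Loss ratio = claims / premiums
= 448652 / 1065713
= 0.421


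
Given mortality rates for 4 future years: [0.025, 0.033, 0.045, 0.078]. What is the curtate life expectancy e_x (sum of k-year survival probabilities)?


e_x = sum_{k=1}^{n} k_p_x
k_p_x values:
  1_p_x = 0.975
  2_p_x = 0.942825
  3_p_x = 0.900398
  4_p_x = 0.830167
e_x = 3.6484


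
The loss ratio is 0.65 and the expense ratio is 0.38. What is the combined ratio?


Combined ratio = loss ratio + expense ratio
= 0.65 + 0.38
= 1.03


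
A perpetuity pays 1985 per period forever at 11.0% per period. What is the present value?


PV = PMT / i
= 1985 / 0.11
= 18045.4545


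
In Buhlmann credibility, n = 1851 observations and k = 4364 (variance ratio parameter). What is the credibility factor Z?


Z = n / (n + k)
= 1851 / (1851 + 4364)
= 1851 / 6215
= 0.2978


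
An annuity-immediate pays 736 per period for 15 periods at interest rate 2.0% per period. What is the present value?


PV = PMT * (1 - (1+i)^(-n)) / i
= 736 * (1 - (1+0.02)^(-15)) / 0.02
= 736 * (1 - 0.743015) / 0.02
= 736 * 12.849264
= 9457.0579


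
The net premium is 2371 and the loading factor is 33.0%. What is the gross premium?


Gross = net * (1 + loading)
= 2371 * (1 + 0.33)
= 2371 * 1.33
= 3153.43


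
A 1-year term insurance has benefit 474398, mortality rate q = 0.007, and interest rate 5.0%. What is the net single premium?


NSP = benefit * q * v
v = 1/(1+i) = 0.952381
NSP = 474398 * 0.007 * 0.952381
= 3162.6533


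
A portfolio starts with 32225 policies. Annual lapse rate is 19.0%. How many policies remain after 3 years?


remaining = initial * (1 - lapse)^years
= 32225 * (1 - 0.19)^3
= 32225 * 0.531441
= 17125.6862


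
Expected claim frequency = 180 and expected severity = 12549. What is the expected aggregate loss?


E[S] = E[N] * E[X]
= 180 * 12549
= 2.2588e+06


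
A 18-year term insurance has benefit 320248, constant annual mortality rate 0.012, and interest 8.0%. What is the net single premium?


NSP = benefit * sum_{k=0}^{n-1} k_p_x * q * v^(k+1)
With constant q=0.012, v=0.925926
Sum = 0.104169
NSP = 320248 * 0.104169
= 33359.9047


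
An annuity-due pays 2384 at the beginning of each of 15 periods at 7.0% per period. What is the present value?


PV_due = PMT * (1-(1+i)^(-n))/i * (1+i)
PV_immediate = 21713.267
PV_due = 21713.267 * 1.07
= 23233.1957


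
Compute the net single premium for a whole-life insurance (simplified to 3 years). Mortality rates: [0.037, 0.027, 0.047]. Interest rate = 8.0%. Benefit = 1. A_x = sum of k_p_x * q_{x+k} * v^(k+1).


v = 0.925926
Year 0: k_p_x=1.0, q=0.037, term=0.034259
Year 1: k_p_x=0.963, q=0.027, term=0.022292
Year 2: k_p_x=0.936999, q=0.047, term=0.03496
A_x = 0.0915


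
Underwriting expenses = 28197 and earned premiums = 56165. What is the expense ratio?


Expense ratio = expenses / premiums
= 28197 / 56165
= 0.502


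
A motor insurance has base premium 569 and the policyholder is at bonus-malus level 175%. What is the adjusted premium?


adjusted = base * BM_level / 100
= 569 * 175 / 100
= 569 * 1.75
= 995.75


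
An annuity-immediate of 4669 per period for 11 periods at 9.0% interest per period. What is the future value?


FV = PMT * ((1+i)^n - 1) / i
= 4669 * ((1.09)^11 - 1) / 0.09
= 4669 * (2.580426 - 1) / 0.09
= 81989.0098


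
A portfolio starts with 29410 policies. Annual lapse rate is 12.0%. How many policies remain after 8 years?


remaining = initial * (1 - lapse)^years
= 29410 * (1 - 0.12)^8
= 29410 * 0.359635
= 10576.8514


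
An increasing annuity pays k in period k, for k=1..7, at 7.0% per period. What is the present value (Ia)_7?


(Ia)_n = sum_{k=1}^{n} k * v^k, v = 1/(1+i)
v = 0.934579
Sum computed term by term:
(Ia)_7 = 20.1042


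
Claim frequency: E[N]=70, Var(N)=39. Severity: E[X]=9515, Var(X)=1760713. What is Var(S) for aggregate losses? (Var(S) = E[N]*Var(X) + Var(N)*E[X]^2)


Var(S) = E[N]*Var(X) + Var(N)*E[X]^2
= 70*1760713 + 39*9515^2
= 123249910 + 3530873775
= 3.6541e+09


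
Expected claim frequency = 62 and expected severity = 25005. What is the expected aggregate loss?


E[S] = E[N] * E[X]
= 62 * 25005
= 1.5503e+06


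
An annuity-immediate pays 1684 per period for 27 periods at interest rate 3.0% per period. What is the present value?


PV = PMT * (1 - (1+i)^(-n)) / i
= 1684 * (1 - (1+0.03)^(-27)) / 0.03
= 1684 * (1 - 0.450189) / 0.03
= 1684 * 18.327031
= 30862.721


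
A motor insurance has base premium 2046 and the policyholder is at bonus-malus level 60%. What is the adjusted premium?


adjusted = base * BM_level / 100
= 2046 * 60 / 100
= 2046 * 0.6
= 1227.6


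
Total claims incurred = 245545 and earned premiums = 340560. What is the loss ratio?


Loss ratio = claims / premiums
= 245545 / 340560
= 0.721


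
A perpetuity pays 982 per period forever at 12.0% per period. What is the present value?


PV = PMT / i
= 982 / 0.12
= 8183.3333


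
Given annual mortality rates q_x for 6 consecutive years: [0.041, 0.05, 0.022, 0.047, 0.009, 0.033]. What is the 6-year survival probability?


p_k = 1 - q_k for each year
Survival = product of (1 - q_k)
= 0.959 * 0.95 * 0.978 * 0.953 * 0.991 * 0.967
= 0.8137


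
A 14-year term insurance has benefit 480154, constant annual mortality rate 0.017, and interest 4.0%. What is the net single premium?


NSP = benefit * sum_{k=0}^{n-1} k_p_x * q * v^(k+1)
With constant q=0.017, v=0.961538
Sum = 0.162771
NSP = 480154 * 0.162771
= 78155.35


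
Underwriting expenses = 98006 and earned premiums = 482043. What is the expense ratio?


Expense ratio = expenses / premiums
= 98006 / 482043
= 0.2033


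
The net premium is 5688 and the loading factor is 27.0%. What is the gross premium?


Gross = net * (1 + loading)
= 5688 * (1 + 0.27)
= 5688 * 1.27
= 7223.76


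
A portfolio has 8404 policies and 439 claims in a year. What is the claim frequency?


frequency = claims / policies
= 439 / 8404
= 0.0522


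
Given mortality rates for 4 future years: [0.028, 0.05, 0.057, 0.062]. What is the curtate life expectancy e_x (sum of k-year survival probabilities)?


e_x = sum_{k=1}^{n} k_p_x
k_p_x values:
  1_p_x = 0.972
  2_p_x = 0.9234
  3_p_x = 0.870766
  4_p_x = 0.816779
e_x = 3.5829


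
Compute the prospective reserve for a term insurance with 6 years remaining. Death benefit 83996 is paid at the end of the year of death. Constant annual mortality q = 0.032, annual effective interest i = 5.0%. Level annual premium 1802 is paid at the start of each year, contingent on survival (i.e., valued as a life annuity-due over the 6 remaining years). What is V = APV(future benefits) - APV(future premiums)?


v = 1/(1+i) = 0.952381
APV(future benefits) per unit = sum_{k=0}^{5} k_p_x * q * v^(k+1) = 0.150663
APV(future benefits) = 83996 * 0.150663 = 12655.0764
Life annuity-due factor ä_{x:6} = sum_{k=0}^{5} k_p_x * v^k = 4.943625
APV(future premiums) = 1802 * 4.943625 = 8908.4116
V = 12655.0764 - 8908.4116
= 3746.6648


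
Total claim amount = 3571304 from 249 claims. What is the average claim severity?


severity = total / number
= 3571304 / 249
= 14342.5863


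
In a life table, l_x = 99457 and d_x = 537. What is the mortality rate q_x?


q_x = d_x / l_x
= 537 / 99457
= 0.0054


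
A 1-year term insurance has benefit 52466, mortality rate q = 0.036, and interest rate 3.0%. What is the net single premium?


NSP = benefit * q * v
v = 1/(1+i) = 0.970874
NSP = 52466 * 0.036 * 0.970874
= 1833.7631


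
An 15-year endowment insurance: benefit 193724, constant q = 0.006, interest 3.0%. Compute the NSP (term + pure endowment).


Term component = 13352.1475
Pure endowment = 15_p_x * v^15 * benefit = 0.913683 * 0.641862 * 193724 = 113611.1153
NSP = 126963.2627


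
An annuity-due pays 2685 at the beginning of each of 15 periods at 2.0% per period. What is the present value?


PV_due = PMT * (1-(1+i)^(-n))/i * (1+i)
PV_immediate = 34500.2725
PV_due = 34500.2725 * 1.02
= 35190.2779


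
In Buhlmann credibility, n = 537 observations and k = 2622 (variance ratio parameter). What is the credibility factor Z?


Z = n / (n + k)
= 537 / (537 + 2622)
= 537 / 3159
= 0.17


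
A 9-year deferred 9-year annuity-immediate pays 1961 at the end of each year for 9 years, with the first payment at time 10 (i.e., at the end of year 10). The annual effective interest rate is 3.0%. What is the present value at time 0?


PV at time 9 of the 9-year annuity-immediate:
a_n = 1961 * (1-(1+0.03)^(-9))/0.03 = 15268.5596
Discount back 9 years to time 0:
PV = 15268.5596 * (1+0.03)^(-9)
= 15268.5596 * 0.766417
= 11702.0796


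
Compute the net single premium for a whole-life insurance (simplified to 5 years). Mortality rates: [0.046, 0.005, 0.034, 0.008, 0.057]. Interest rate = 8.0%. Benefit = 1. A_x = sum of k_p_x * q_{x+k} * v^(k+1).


v = 0.925926
Year 0: k_p_x=1.0, q=0.046, term=0.042593
Year 1: k_p_x=0.954, q=0.005, term=0.00409
Year 2: k_p_x=0.94923, q=0.034, term=0.02562
Year 3: k_p_x=0.916956, q=0.008, term=0.005392
Year 4: k_p_x=0.909621, q=0.057, term=0.035287
A_x = 0.113


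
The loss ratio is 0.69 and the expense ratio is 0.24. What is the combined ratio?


Combined ratio = loss ratio + expense ratio
= 0.69 + 0.24
= 0.93


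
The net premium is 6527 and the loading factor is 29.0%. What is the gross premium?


Gross = net * (1 + loading)
= 6527 * (1 + 0.29)
= 6527 * 1.29
= 8419.83


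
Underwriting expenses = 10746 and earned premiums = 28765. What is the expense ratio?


Expense ratio = expenses / premiums
= 10746 / 28765
= 0.3736


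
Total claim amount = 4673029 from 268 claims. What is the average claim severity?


severity = total / number
= 4673029 / 268
= 17436.6754


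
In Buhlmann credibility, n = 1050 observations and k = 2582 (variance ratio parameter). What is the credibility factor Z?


Z = n / (n + k)
= 1050 / (1050 + 2582)
= 1050 / 3632
= 0.2891


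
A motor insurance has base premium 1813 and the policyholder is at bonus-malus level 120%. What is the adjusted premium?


adjusted = base * BM_level / 100
= 1813 * 120 / 100
= 1813 * 1.2
= 2175.6


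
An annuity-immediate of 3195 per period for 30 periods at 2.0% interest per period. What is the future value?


FV = PMT * ((1+i)^n - 1) / i
= 3195 * ((1.02)^30 - 1) / 0.02
= 3195 * (1.811362 - 1) / 0.02
= 129615.0131


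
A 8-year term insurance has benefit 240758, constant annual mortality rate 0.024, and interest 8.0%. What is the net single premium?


NSP = benefit * sum_{k=0}^{n-1} k_p_x * q * v^(k+1)
With constant q=0.024, v=0.925926
Sum = 0.128113
NSP = 240758 * 0.128113
= 30844.1679


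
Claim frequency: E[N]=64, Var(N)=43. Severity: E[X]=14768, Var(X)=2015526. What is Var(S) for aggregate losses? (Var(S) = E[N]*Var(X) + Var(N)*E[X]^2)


Var(S) = E[N]*Var(X) + Var(N)*E[X]^2
= 64*2015526 + 43*14768^2
= 128993664 + 9378034432
= 9.5070e+09


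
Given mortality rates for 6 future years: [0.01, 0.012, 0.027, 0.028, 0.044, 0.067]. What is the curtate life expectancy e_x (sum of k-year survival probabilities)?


e_x = sum_{k=1}^{n} k_p_x
k_p_x values:
  1_p_x = 0.99
  2_p_x = 0.97812
  3_p_x = 0.951711
  4_p_x = 0.925063
  5_p_x = 0.88436
  6_p_x = 0.825108
e_x = 5.5544


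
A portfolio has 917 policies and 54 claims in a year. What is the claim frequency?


frequency = claims / policies
= 54 / 917
= 0.0589


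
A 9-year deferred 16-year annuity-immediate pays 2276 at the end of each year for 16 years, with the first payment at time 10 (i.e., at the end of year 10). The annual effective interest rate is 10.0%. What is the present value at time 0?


PV at time 9 of the 16-year annuity-immediate:
a_n = 2276 * (1-(1+0.1)^(-16))/0.1 = 17806.7609
Discount back 9 years to time 0:
PV = 17806.7609 * (1+0.1)^(-9)
= 17806.7609 * 0.424098
= 7551.8049


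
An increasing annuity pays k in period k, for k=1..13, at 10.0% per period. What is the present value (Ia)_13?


(Ia)_n = sum_{k=1}^{n} k * v^k, v = 1/(1+i)
v = 0.909091
Sum computed term by term:
(Ia)_13 = 40.4805


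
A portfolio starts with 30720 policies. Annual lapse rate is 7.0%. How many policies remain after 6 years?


remaining = initial * (1 - lapse)^years
= 30720 * (1 - 0.07)^6
= 30720 * 0.64699
= 19875.5384


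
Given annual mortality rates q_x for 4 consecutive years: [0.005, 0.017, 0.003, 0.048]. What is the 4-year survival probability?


p_k = 1 - q_k for each year
Survival = product of (1 - q_k)
= 0.995 * 0.983 * 0.997 * 0.952
= 0.9283


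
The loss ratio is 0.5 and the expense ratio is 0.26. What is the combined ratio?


Combined ratio = loss ratio + expense ratio
= 0.5 + 0.26
= 0.76


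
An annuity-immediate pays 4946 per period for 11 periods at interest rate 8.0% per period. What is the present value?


PV = PMT * (1 - (1+i)^(-n)) / i
= 4946 * (1 - (1+0.08)^(-11)) / 0.08
= 4946 * (1 - 0.428883) / 0.08
= 4946 * 7.138964
= 35309.3172


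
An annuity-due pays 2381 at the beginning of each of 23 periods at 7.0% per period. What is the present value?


PV_due = PMT * (1-(1+i)^(-n))/i * (1+i)
PV_immediate = 26839.0782
PV_due = 26839.0782 * 1.07
= 28717.8136


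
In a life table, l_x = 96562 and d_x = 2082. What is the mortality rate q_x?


q_x = d_x / l_x
= 2082 / 96562
= 0.0216


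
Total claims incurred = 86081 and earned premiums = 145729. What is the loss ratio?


Loss ratio = claims / premiums
= 86081 / 145729
= 0.5907


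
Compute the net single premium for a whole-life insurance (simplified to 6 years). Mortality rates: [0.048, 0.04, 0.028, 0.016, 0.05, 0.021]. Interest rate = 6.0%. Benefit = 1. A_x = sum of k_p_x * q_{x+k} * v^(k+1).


v = 0.943396
Year 0: k_p_x=1.0, q=0.048, term=0.045283
Year 1: k_p_x=0.952, q=0.04, term=0.033891
Year 2: k_p_x=0.91392, q=0.028, term=0.021486
Year 3: k_p_x=0.88833, q=0.016, term=0.011258
Year 4: k_p_x=0.874117, q=0.05, term=0.03266
Year 5: k_p_x=0.830411, q=0.021, term=0.012294
A_x = 0.1569


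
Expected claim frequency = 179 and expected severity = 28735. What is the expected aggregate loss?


E[S] = E[N] * E[X]
= 179 * 28735
= 5.1436e+06


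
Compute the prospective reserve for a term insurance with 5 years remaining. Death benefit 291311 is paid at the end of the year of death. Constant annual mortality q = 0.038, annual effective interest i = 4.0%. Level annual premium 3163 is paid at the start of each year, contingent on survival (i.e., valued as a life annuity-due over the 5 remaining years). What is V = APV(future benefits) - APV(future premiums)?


v = 1/(1+i) = 0.961538
APV(future benefits) per unit = sum_{k=0}^{4} k_p_x * q * v^(k+1) = 0.157268
APV(future benefits) = 291311 * 0.157268 = 45813.8496
Life annuity-due factor ä_{x:5} = sum_{k=0}^{4} k_p_x * v^k = 4.304172
APV(future premiums) = 3163 * 4.304172 = 13614.0969
V = 45813.8496 - 13614.0969
= 32199.7528


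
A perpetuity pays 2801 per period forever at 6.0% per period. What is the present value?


PV = PMT / i
= 2801 / 0.06
= 46683.3333


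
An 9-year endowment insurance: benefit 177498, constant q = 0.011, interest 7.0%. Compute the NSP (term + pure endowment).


Term component = 12235.6769
Pure endowment = 9_p_x * v^9 * benefit = 0.905246 * 0.543934 * 177498 = 87398.9246
NSP = 99634.6015


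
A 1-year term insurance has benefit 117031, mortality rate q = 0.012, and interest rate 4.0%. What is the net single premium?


NSP = benefit * q * v
v = 1/(1+i) = 0.961538
NSP = 117031 * 0.012 * 0.961538
= 1350.3577


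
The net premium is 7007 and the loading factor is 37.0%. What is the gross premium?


Gross = net * (1 + loading)
= 7007 * (1 + 0.37)
= 7007 * 1.37
= 9599.59


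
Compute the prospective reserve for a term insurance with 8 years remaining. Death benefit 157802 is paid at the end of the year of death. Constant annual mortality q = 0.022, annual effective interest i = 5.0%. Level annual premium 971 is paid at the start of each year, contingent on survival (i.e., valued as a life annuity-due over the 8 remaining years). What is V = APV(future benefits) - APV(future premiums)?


v = 1/(1+i) = 0.952381
APV(future benefits) per unit = sum_{k=0}^{7} k_p_x * q * v^(k+1) = 0.13246
APV(future benefits) = 157802 * 0.13246 = 20902.4081
Life annuity-due factor ä_{x:8} = sum_{k=0}^{7} k_p_x * v^k = 6.321941
APV(future premiums) = 971 * 6.321941 = 6138.6047
V = 20902.4081 - 6138.6047
= 14763.8034


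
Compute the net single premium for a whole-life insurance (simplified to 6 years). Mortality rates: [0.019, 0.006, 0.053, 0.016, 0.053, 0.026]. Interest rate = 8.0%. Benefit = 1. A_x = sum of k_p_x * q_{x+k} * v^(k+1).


v = 0.925926
Year 0: k_p_x=1.0, q=0.019, term=0.017593
Year 1: k_p_x=0.981, q=0.006, term=0.005046
Year 2: k_p_x=0.975114, q=0.053, term=0.041026
Year 3: k_p_x=0.923433, q=0.016, term=0.01086
Year 4: k_p_x=0.908658, q=0.053, term=0.032776
Year 5: k_p_x=0.860499, q=0.026, term=0.014099
A_x = 0.1214


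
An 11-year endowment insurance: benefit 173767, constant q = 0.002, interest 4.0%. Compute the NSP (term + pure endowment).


Term component = 3016.6596
Pure endowment = 11_p_x * v^11 * benefit = 0.978219 * 0.649581 * 173767 = 110417.1479
NSP = 113433.8076


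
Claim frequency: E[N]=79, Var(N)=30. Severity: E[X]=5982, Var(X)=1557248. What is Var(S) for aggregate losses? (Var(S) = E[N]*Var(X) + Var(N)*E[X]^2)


Var(S) = E[N]*Var(X) + Var(N)*E[X]^2
= 79*1557248 + 30*5982^2
= 123022592 + 1073529720
= 1.1966e+09


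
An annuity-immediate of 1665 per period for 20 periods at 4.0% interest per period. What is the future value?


FV = PMT * ((1+i)^n - 1) / i
= 1665 * ((1.04)^20 - 1) / 0.04
= 1665 * (2.191123 - 1) / 0.04
= 49580.5008


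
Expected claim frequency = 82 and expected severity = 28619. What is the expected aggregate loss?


E[S] = E[N] * E[X]
= 82 * 28619
= 2.3468e+06


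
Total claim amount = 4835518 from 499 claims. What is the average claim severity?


severity = total / number
= 4835518 / 499
= 9690.4168


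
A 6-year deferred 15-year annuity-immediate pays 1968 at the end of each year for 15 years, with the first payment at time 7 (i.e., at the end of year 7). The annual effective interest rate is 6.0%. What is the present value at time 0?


PV at time 6 of the 15-year annuity-immediate:
a_n = 1968 * (1-(1+0.06)^(-15))/0.06 = 19113.706
Discount back 6 years to time 0:
PV = 19113.706 * (1+0.06)^(-6)
= 19113.706 * 0.704961
= 13474.4085


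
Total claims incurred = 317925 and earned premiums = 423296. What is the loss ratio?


Loss ratio = claims / premiums
= 317925 / 423296
= 0.7511


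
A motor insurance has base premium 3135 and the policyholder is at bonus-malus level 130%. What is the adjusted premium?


adjusted = base * BM_level / 100
= 3135 * 130 / 100
= 3135 * 1.3
= 4075.5


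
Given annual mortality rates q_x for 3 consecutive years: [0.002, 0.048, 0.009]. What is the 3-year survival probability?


p_k = 1 - q_k for each year
Survival = product of (1 - q_k)
= 0.998 * 0.952 * 0.991
= 0.9415


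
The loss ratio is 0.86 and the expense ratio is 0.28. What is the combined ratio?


Combined ratio = loss ratio + expense ratio
= 0.86 + 0.28
= 1.14


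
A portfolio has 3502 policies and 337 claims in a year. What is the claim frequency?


frequency = claims / policies
= 337 / 3502
= 0.0962


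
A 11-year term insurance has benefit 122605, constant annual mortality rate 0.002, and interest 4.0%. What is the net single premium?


NSP = benefit * sum_{k=0}^{n-1} k_p_x * q * v^(k+1)
With constant q=0.002, v=0.961538
Sum = 0.01736
NSP = 122605 * 0.01736
= 2128.4683


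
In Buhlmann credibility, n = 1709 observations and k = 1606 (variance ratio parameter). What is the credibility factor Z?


Z = n / (n + k)
= 1709 / (1709 + 1606)
= 1709 / 3315
= 0.5155


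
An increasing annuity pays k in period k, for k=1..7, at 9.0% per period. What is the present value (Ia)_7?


(Ia)_n = sum_{k=1}^{n} k * v^k, v = 1/(1+i)
v = 0.917431
Sum computed term by term:
(Ia)_7 = 18.4075


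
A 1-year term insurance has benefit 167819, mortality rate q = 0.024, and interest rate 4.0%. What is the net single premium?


NSP = benefit * q * v
v = 1/(1+i) = 0.961538
NSP = 167819 * 0.024 * 0.961538
= 3872.7462


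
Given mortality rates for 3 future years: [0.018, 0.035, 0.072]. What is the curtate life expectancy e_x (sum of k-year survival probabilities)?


e_x = sum_{k=1}^{n} k_p_x
k_p_x values:
  1_p_x = 0.982
  2_p_x = 0.94763
  3_p_x = 0.879401
e_x = 2.809


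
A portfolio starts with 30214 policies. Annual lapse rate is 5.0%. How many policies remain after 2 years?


remaining = initial * (1 - lapse)^years
= 30214 * (1 - 0.05)^2
= 30214 * 0.9025
= 27268.135


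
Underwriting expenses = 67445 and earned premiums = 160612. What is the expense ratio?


Expense ratio = expenses / premiums
= 67445 / 160612
= 0.4199


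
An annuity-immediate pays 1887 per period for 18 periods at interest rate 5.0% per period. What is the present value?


PV = PMT * (1 - (1+i)^(-n)) / i
= 1887 * (1 - (1+0.05)^(-18)) / 0.05
= 1887 * (1 - 0.415521) / 0.05
= 1887 * 11.689587
= 22058.2505


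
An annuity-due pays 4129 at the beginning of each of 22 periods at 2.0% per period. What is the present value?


PV_due = PMT * (1-(1+i)^(-n))/i * (1+i)
PV_immediate = 72910.081
PV_due = 72910.081 * 1.02
= 74368.2826


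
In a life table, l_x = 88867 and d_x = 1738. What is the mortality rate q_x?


q_x = d_x / l_x
= 1738 / 88867
= 0.0196


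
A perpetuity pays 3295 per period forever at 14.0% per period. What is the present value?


PV = PMT / i
= 3295 / 0.14
= 23535.7143


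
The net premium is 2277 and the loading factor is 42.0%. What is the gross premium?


Gross = net * (1 + loading)
= 2277 * (1 + 0.42)
= 2277 * 1.42
= 3233.34


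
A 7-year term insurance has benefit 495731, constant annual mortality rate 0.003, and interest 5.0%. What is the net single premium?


NSP = benefit * sum_{k=0}^{n-1} k_p_x * q * v^(k+1)
With constant q=0.003, v=0.952381
Sum = 0.017214
NSP = 495731 * 0.017214
= 8533.3824


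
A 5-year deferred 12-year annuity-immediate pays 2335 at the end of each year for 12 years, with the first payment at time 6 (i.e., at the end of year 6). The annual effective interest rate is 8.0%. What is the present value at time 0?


PV at time 5 of the 12-year annuity-immediate:
a_n = 2335 * (1-(1+0.08)^(-12))/0.08 = 17596.7422
Discount back 5 years to time 0:
PV = 17596.7422 * (1+0.08)^(-5)
= 17596.7422 * 0.680583
= 11976.047


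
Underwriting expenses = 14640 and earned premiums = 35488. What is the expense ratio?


Expense ratio = expenses / premiums
= 14640 / 35488
= 0.4125


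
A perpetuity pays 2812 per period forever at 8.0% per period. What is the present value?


PV = PMT / i
= 2812 / 0.08
= 35150.0


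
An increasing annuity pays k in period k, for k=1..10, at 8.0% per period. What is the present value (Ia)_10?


(Ia)_n = sum_{k=1}^{n} k * v^k, v = 1/(1+i)
v = 0.925926
Sum computed term by term:
(Ia)_10 = 32.6869


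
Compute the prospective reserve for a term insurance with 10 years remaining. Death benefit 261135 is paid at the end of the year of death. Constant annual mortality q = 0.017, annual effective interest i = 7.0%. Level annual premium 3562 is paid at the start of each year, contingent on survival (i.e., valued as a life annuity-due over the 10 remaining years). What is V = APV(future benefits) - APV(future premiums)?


v = 1/(1+i) = 0.934579
APV(future benefits) per unit = sum_{k=0}^{9} k_p_x * q * v^(k+1) = 0.111721
APV(future benefits) = 261135 * 0.111721 = 29174.3309
Life annuity-due factor ä_{x:10} = sum_{k=0}^{9} k_p_x * v^k = 7.031867
APV(future premiums) = 3562 * 7.031867 = 25047.5119
V = 29174.3309 - 25047.5119
= 4126.819


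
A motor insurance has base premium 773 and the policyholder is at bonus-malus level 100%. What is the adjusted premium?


adjusted = base * BM_level / 100
= 773 * 100 / 100
= 773 * 1.0
= 773.0


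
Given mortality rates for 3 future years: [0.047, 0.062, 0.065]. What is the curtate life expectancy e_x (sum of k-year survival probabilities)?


e_x = sum_{k=1}^{n} k_p_x
k_p_x values:
  1_p_x = 0.953
  2_p_x = 0.893914
  3_p_x = 0.83581
e_x = 2.6827


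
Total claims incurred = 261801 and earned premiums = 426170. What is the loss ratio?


Loss ratio = claims / premiums
= 261801 / 426170
= 0.6143


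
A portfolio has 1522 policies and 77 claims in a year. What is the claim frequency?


frequency = claims / policies
= 77 / 1522
= 0.0506


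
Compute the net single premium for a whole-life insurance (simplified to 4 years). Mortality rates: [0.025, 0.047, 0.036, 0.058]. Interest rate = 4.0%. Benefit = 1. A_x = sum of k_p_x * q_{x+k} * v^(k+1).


v = 0.961538
Year 0: k_p_x=1.0, q=0.025, term=0.024038
Year 1: k_p_x=0.975, q=0.047, term=0.042368
Year 2: k_p_x=0.929175, q=0.036, term=0.029737
Year 3: k_p_x=0.895725, q=0.058, term=0.044409
A_x = 0.1406


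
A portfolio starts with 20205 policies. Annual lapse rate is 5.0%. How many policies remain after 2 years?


remaining = initial * (1 - lapse)^years
= 20205 * (1 - 0.05)^2
= 20205 * 0.9025
= 18235.0125


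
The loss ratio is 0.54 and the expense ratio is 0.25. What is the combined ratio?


Combined ratio = loss ratio + expense ratio
= 0.54 + 0.25
= 0.79


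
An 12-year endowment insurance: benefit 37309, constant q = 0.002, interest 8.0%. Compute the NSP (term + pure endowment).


Term component = 557.1897
Pure endowment = 12_p_x * v^12 * benefit = 0.976262 * 0.397114 * 37309 = 14464.2207
NSP = 15021.4104


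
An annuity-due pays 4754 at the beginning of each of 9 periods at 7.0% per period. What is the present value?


PV_due = PMT * (1-(1+i)^(-n))/i * (1+i)
PV_immediate = 30973.4141
PV_due = 30973.4141 * 1.07
= 33141.5531


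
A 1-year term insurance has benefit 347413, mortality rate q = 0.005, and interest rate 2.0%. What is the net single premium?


NSP = benefit * q * v
v = 1/(1+i) = 0.980392
NSP = 347413 * 0.005 * 0.980392
= 1703.0049


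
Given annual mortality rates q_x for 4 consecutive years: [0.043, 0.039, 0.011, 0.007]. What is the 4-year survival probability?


p_k = 1 - q_k for each year
Survival = product of (1 - q_k)
= 0.957 * 0.961 * 0.989 * 0.993
= 0.9032


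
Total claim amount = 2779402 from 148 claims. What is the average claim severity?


severity = total / number
= 2779402 / 148
= 18779.7432


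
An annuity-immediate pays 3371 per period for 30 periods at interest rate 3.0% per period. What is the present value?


PV = PMT * (1 - (1+i)^(-n)) / i
= 3371 * (1 - (1+0.03)^(-30)) / 0.03
= 3371 * (1 - 0.411987) / 0.03
= 3371 * 19.600441
= 66073.0878


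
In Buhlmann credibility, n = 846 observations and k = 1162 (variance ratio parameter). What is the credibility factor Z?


Z = n / (n + k)
= 846 / (846 + 1162)
= 846 / 2008
= 0.4213


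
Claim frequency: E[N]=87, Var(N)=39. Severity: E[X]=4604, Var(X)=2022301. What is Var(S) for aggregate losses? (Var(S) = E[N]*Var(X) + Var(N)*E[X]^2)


Var(S) = E[N]*Var(X) + Var(N)*E[X]^2
= 87*2022301 + 39*4604^2
= 175940187 + 826675824
= 1.0026e+09


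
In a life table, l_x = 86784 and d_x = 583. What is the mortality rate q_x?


q_x = d_x / l_x
= 583 / 86784
= 0.0067


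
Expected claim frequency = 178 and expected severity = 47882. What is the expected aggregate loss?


E[S] = E[N] * E[X]
= 178 * 47882
= 8.5230e+06


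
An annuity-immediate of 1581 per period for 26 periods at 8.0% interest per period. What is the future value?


FV = PMT * ((1+i)^n - 1) / i
= 1581 * ((1.08)^26 - 1) / 0.08
= 1581 * (7.396353 - 1) / 0.08
= 126407.9304
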